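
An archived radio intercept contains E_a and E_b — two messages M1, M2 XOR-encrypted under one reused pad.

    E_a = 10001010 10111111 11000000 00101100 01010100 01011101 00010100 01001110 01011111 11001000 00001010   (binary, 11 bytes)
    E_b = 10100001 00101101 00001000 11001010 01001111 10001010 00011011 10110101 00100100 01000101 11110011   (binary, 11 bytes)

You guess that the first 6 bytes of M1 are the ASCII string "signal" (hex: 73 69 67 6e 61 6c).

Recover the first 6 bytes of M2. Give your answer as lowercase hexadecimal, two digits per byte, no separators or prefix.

First, E_a ⊕ E_b = (M1 ⊕ K) ⊕ (M2 ⊕ K) = M1 ⊕ M2, so the key drops out. Then M2 = (M1 ⊕ M2) ⊕ M1 over the first 6 bytes.
byte 0: (8a ^ a1) ^ 73 = 2b ^ 73 = 58
byte 1: (bf ^ 2d) ^ 69 = 92 ^ 69 = fb
byte 2: (c0 ^ 08) ^ 67 = c8 ^ 67 = af
byte 3: (2c ^ ca) ^ 6e = e6 ^ 6e = 88
byte 4: (54 ^ 4f) ^ 61 = 1b ^ 61 = 7a
byte 5: (5d ^ 8a) ^ 6c = d7 ^ 6c = bb

58fbaf887abb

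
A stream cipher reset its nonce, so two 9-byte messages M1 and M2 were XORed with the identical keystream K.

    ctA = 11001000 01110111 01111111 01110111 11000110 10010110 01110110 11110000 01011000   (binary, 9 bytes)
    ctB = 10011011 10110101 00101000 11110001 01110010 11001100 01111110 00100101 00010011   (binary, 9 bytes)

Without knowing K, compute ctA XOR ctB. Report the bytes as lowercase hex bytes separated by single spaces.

ctA ⊕ ctB = (M1 ⊕ K) ⊕ (M2 ⊕ K) = M1 ⊕ M2 — the shared key cancels under XOR.
c8 XOR 9b = 53
77 XOR b5 = c2
7f XOR 28 = 57
77 XOR f1 = 86
c6 XOR 72 = b4
96 XOR cc = 5a
76 XOR 7e = 08
f0 XOR 25 = d5
58 XOR 13 = 4b

53 c2 57 86 b4 5a 08 d5 4b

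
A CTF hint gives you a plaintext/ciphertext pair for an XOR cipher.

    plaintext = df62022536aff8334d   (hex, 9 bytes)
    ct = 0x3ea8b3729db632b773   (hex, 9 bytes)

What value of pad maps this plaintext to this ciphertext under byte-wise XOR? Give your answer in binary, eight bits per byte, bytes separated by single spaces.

Since ct = plaintext ⊕ pad, XORing both sides with plaintext gives pad = plaintext ⊕ ct.
df ^ 3e = e1
62 ^ a8 = ca
02 ^ b3 = b1
25 ^ 72 = 57
36 ^ 9d = ab
af ^ b6 = 19
f8 ^ 32 = ca
33 ^ b7 = 84
4d ^ 73 = 3e

11100001 11001010 10110001 01010111 10101011 00011001 11001010 10000100 00111110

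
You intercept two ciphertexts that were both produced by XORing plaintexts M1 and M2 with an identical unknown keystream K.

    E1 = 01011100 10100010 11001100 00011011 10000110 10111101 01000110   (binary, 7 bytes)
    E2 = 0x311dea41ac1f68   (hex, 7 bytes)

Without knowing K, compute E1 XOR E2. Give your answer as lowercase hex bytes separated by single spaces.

6d bf 26 5a 2a a2 2e

E1 ⊕ E2 = (M1 ⊕ K) ⊕ (M2 ⊕ K) = M1 ⊕ M2 — the shared key cancels under XOR.
byte 0:  92 ^  49 = 109
byte 1: 162 ^  29 = 191
byte 2: 204 ^ 234 =  38
byte 3:  27 ^  65 =  90
byte 4: 134 ^ 172 =  42
byte 5: 189 ^  31 = 162
byte 6:  70 ^ 104 =  46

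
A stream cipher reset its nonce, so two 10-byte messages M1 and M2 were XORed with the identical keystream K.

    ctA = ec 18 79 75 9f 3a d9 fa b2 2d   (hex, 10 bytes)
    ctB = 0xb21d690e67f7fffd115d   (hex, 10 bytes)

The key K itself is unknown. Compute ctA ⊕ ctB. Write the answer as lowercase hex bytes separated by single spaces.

5e 05 10 7b f8 cd 26 07 a3 70

ctA ⊕ ctB = (M1 ⊕ K) ⊕ (M2 ⊕ K) = M1 ⊕ M2 — the shared key cancels under XOR.
byte 0: 11101100 XOR 10110010 = 01011110
byte 1: 00011000 XOR 00011101 = 00000101
byte 2: 01111001 XOR 01101001 = 00010000
byte 3: 01110101 XOR 00001110 = 01111011
byte 4: 10011111 XOR 01100111 = 11111000
byte 5: 00111010 XOR 11110111 = 11001101
byte 6: 11011001 XOR 11111111 = 00100110
byte 7: 11111010 XOR 11111101 = 00000111
byte 8: 10110010 XOR 00010001 = 10100011
byte 9: 00101101 XOR 01011101 = 01110000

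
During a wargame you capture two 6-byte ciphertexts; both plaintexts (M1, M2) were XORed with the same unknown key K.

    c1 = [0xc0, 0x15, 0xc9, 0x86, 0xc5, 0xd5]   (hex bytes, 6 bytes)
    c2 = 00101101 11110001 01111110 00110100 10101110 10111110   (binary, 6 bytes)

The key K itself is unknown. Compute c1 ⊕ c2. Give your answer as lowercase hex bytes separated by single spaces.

ed e4 b7 b2 6b 6b

c1 ⊕ c2 = (M1 ⊕ K) ⊕ (M2 ⊕ K) = M1 ⊕ M2 — the shared key cancels under XOR.
byte 0: c0 ⊕ 2d = ed
byte 1: 15 ⊕ f1 = e4
byte 2: c9 ⊕ 7e = b7
byte 3: 86 ⊕ 34 = b2
byte 4: c5 ⊕ ae = 6b
byte 5: d5 ⊕ be = 6b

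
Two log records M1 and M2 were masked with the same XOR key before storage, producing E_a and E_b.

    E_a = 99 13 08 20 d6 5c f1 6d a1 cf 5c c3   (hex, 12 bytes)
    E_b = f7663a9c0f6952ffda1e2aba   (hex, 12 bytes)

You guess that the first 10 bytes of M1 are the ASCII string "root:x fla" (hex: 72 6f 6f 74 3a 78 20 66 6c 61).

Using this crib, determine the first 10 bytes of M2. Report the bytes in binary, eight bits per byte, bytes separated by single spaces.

00011100 00011010 01011101 11001000 11100011 01001101 10000011 11110100 00010111 10110000

First, E_a ⊕ E_b = (M1 ⊕ K) ⊕ (M2 ⊕ K) = M1 ⊕ M2, so the key drops out. Then M2 = (M1 ⊕ M2) ⊕ M1 over the first 10 bytes.
byte 0: (99 ⊕ f7) ⊕ 72 = 6e ⊕ 72 = 1c
byte 1: (13 ⊕ 66) ⊕ 6f = 75 ⊕ 6f = 1a
byte 2: (08 ⊕ 3a) ⊕ 6f = 32 ⊕ 6f = 5d
byte 3: (20 ⊕ 9c) ⊕ 74 = bc ⊕ 74 = c8
byte 4: (d6 ⊕ 0f) ⊕ 3a = d9 ⊕ 3a = e3
byte 5: (5c ⊕ 69) ⊕ 78 = 35 ⊕ 78 = 4d
byte 6: (f1 ⊕ 52) ⊕ 20 = a3 ⊕ 20 = 83
byte 7: (6d ⊕ ff) ⊕ 66 = 92 ⊕ 66 = f4
byte 8: (a1 ⊕ da) ⊕ 6c = 7b ⊕ 6c = 17
byte 9: (cf ⊕ 1e) ⊕ 61 = d1 ⊕ 61 = b0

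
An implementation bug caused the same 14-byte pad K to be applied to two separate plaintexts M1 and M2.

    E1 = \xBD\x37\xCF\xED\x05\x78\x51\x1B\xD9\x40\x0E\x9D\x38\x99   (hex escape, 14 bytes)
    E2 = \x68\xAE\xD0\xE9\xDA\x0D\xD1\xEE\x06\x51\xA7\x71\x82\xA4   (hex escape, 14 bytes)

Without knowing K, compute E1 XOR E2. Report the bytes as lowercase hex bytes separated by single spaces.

E1 ⊕ E2 = (M1 ⊕ K) ⊕ (M2 ⊕ K) = M1 ⊕ M2 — the shared key cancels under XOR.
bd ^ 68 = d5
37 ^ ae = 99
cf ^ d0 = 1f
ed ^ e9 = 04
05 ^ da = df
78 ^ 0d = 75
51 ^ d1 = 80
1b ^ ee = f5
d9 ^ 06 = df
40 ^ 51 = 11
0e ^ a7 = a9
9d ^ 71 = ec
38 ^ 82 = ba
99 ^ a4 = 3d

d5 99 1f 04 df 75 80 f5 df 11 a9 ec ba 3d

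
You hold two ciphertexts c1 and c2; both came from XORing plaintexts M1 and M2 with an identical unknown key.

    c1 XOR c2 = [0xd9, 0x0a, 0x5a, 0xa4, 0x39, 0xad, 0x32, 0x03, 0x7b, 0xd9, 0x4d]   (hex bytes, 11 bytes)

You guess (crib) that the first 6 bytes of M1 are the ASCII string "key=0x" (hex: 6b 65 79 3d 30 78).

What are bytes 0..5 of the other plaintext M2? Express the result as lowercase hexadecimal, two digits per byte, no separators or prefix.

b26f239909d5

Since c1 ⊕ c2 = M1 ⊕ M2, XORing with the guessed M1 bytes yields the corresponding M2 bytes: M2 = (c1 ⊕ c2) ⊕ M1.
byte 0: 11011001 ⊕ 01101011 = 10110010
byte 1: 00001010 ⊕ 01100101 = 01101111
byte 2: 01011010 ⊕ 01111001 = 00100011
byte 3: 10100100 ⊕ 00111101 = 10011001
byte 4: 00111001 ⊕ 00110000 = 00001001
byte 5: 10101101 ⊕ 01111000 = 11010101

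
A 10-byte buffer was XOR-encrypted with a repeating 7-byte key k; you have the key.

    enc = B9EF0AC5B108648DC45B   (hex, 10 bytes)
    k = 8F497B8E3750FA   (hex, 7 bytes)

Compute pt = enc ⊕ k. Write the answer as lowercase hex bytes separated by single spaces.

36 a6 71 4b 86 58 9e 02 8d 20

The 7-byte key repeats, so the effective keystream is 8f 49 7b 8e 37 50 fa 8f 49 7b.
byte 0: b9 ⊕ 8f = 36
byte 1: ef ⊕ 49 = a6
byte 2: 0a ⊕ 7b = 71
byte 3: c5 ⊕ 8e = 4b
byte 4: b1 ⊕ 37 = 86
byte 5: 08 ⊕ 50 = 58
byte 6: 64 ⊕ fa = 9e
byte 7: 8d ⊕ 8f = 02
byte 8: c4 ⊕ 49 = 8d
byte 9: 5b ⊕ 7b = 20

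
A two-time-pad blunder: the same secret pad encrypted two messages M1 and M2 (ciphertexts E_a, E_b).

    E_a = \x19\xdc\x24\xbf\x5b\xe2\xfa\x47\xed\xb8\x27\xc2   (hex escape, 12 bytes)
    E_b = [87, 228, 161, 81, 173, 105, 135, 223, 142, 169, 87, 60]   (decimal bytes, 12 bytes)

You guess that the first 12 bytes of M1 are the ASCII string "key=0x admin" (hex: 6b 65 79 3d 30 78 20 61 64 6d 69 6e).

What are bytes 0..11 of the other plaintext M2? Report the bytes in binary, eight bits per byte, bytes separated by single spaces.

00100101 01011101 11111100 11010011 11000110 11110011 01011101 11111001 00000111 01111100 00011001 10010000

First, E_a ⊕ E_b = (M1 ⊕ K) ⊕ (M2 ⊕ K) = M1 ⊕ M2, so the key drops out. Then M2 = (M1 ⊕ M2) ⊕ M1 over the first 12 bytes.
byte 0: (19 xor 57) xor 6b = 4e xor 6b = 25
byte 1: (dc xor e4) xor 65 = 38 xor 65 = 5d
byte 2: (24 xor a1) xor 79 = 85 xor 79 = fc
byte 3: (bf xor 51) xor 3d = ee xor 3d = d3
byte 4: (5b xor ad) xor 30 = f6 xor 30 = c6
byte 5: (e2 xor 69) xor 78 = 8b xor 78 = f3
byte 6: (fa xor 87) xor 20 = 7d xor 20 = 5d
byte 7: (47 xor df) xor 61 = 98 xor 61 = f9
byte 8: (ed xor 8e) xor 64 = 63 xor 64 = 07
byte 9: (b8 xor a9) xor 6d = 11 xor 6d = 7c
byte 10: (27 xor 57) xor 69 = 70 xor 69 = 19
byte 11: (c2 xor 3c) xor 6e = fe xor 6e = 90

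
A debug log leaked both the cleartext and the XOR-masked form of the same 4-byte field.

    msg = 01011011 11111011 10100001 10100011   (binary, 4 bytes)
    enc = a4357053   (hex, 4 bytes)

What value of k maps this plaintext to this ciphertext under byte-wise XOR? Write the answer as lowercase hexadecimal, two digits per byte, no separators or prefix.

ffced1f0

Since enc = msg ⊕ k, XORing both sides with msg gives k = msg ⊕ enc.
5b xor a4 = ff
fb xor 35 = ce
a1 xor 70 = d1
a3 xor 53 = f0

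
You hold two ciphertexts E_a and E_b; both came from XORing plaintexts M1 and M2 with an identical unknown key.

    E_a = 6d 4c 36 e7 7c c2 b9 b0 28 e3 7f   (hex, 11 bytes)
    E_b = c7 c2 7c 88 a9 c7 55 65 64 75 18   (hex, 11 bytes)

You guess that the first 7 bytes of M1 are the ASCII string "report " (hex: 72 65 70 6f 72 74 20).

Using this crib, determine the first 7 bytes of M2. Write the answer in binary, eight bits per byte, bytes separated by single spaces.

11011000 11101011 00111010 00000000 10100111 01110001 11001100

First, E_a ⊕ E_b = (M1 ⊕ K) ⊕ (M2 ⊕ K) = M1 ⊕ M2, so the key drops out. Then M2 = (M1 ⊕ M2) ⊕ M1 over the first 7 bytes.
byte 0: (6d ^ c7) ^ 72 = aa ^ 72 = d8
byte 1: (4c ^ c2) ^ 65 = 8e ^ 65 = eb
byte 2: (36 ^ 7c) ^ 70 = 4a ^ 70 = 3a
byte 3: (e7 ^ 88) ^ 6f = 6f ^ 6f = 00
byte 4: (7c ^ a9) ^ 72 = d5 ^ 72 = a7
byte 5: (c2 ^ c7) ^ 74 = 05 ^ 74 = 71
byte 6: (b9 ^ 55) ^ 20 = ec ^ 20 = cc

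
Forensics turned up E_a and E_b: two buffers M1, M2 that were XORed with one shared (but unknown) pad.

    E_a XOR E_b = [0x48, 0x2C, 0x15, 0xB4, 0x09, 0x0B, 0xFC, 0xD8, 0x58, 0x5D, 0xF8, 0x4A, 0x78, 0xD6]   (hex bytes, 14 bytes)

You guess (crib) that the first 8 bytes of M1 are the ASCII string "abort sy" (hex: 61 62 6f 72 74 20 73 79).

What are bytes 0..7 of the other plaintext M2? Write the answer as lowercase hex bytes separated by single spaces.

Since E_a ⊕ E_b = M1 ⊕ M2, XORing with the guessed M1 bytes yields the corresponding M2 bytes: M2 = (E_a ⊕ E_b) ⊕ M1.
48 ⊕ 61 = 29
2c ⊕ 62 = 4e
15 ⊕ 6f = 7a
b4 ⊕ 72 = c6
09 ⊕ 74 = 7d
0b ⊕ 20 = 2b
fc ⊕ 73 = 8f
d8 ⊕ 79 = a1

29 4e 7a c6 7d 2b 8f a1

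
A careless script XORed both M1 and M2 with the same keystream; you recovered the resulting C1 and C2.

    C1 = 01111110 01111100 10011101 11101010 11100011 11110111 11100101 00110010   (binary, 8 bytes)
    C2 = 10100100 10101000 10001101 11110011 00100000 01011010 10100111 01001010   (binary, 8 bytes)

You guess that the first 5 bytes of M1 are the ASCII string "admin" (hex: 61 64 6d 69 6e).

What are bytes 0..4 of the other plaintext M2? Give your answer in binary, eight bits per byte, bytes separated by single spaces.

10111011 10110000 01111101 01110000 10101101

First, C1 ⊕ C2 = (M1 ⊕ K) ⊕ (M2 ⊕ K) = M1 ⊕ M2, so the key drops out. Then M2 = (M1 ⊕ M2) ⊕ M1 over the first 5 bytes.
byte 0: (7e xor a4) xor 61 = da xor 61 = bb
byte 1: (7c xor a8) xor 64 = d4 xor 64 = b0
byte 2: (9d xor 8d) xor 6d = 10 xor 6d = 7d
byte 3: (ea xor f3) xor 69 = 19 xor 69 = 70
byte 4: (e3 xor 20) xor 6e = c3 xor 6e = ad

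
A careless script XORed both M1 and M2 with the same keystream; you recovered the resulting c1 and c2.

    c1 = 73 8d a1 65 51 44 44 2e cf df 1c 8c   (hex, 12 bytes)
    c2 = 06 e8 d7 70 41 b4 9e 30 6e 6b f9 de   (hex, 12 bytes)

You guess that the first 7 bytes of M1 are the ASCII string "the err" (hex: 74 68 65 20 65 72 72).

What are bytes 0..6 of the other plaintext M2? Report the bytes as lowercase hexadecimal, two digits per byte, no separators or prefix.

010d13357582a8

First, c1 ⊕ c2 = (M1 ⊕ K) ⊕ (M2 ⊕ K) = M1 ⊕ M2, so the key drops out. Then M2 = (M1 ⊕ M2) ⊕ M1 over the first 7 bytes.
byte 0: (73 xor 06) xor 74 = 75 xor 74 = 01
byte 1: (8d xor e8) xor 68 = 65 xor 68 = 0d
byte 2: (a1 xor d7) xor 65 = 76 xor 65 = 13
byte 3: (65 xor 70) xor 20 = 15 xor 20 = 35
byte 4: (51 xor 41) xor 65 = 10 xor 65 = 75
byte 5: (44 xor b4) xor 72 = f0 xor 72 = 82
byte 6: (44 xor 9e) xor 72 = da xor 72 = a8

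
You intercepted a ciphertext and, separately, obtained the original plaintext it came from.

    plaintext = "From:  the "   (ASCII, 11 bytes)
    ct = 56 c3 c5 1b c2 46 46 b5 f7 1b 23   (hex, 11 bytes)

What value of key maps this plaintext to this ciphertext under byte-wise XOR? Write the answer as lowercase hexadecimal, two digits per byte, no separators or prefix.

10b1aa76f86666c19f7e03

Since ct = plaintext ⊕ key, XORing both sides with plaintext gives key = plaintext ⊕ ct.
46 ^ 56 = 10
72 ^ c3 = b1
6f ^ c5 = aa
6d ^ 1b = 76
3a ^ c2 = f8
20 ^ 46 = 66
20 ^ 46 = 66
74 ^ b5 = c1
68 ^ f7 = 9f
65 ^ 1b = 7e
20 ^ 23 = 03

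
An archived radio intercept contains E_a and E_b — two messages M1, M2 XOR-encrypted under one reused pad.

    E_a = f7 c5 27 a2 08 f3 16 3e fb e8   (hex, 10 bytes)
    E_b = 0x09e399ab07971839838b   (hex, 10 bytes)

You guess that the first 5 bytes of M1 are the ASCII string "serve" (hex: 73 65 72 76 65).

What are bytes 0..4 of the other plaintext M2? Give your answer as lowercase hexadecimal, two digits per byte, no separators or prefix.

First, E_a ⊕ E_b = (M1 ⊕ K) ⊕ (M2 ⊕ K) = M1 ⊕ M2, so the key drops out. Then M2 = (M1 ⊕ M2) ⊕ M1 over the first 5 bytes.
byte 0: (f7 XOR 09) XOR 73 = fe XOR 73 = 8d
byte 1: (c5 XOR e3) XOR 65 = 26 XOR 65 = 43
byte 2: (27 XOR 99) XOR 72 = be XOR 72 = cc
byte 3: (a2 XOR ab) XOR 76 = 09 XOR 76 = 7f
byte 4: (08 XOR 07) XOR 65 = 0f XOR 65 = 6a

8d43cc7f6a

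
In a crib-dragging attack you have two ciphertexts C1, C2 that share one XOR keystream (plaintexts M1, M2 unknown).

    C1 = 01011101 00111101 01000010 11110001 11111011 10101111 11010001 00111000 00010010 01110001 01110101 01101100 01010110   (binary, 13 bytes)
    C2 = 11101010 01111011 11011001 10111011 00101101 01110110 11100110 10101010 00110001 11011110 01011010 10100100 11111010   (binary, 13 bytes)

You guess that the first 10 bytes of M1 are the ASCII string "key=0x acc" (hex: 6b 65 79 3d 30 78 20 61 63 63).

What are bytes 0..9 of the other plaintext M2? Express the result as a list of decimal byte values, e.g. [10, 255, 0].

[220, 35, 226, 119, 230, 161, 23, 243, 64, 204]

First, C1 ⊕ C2 = (M1 ⊕ K) ⊕ (M2 ⊕ K) = M1 ⊕ M2, so the key drops out. Then M2 = (M1 ⊕ M2) ⊕ M1 over the first 10 bytes.
byte 0: (5d XOR ea) XOR 6b = b7 XOR 6b = dc
byte 1: (3d XOR 7b) XOR 65 = 46 XOR 65 = 23
byte 2: (42 XOR d9) XOR 79 = 9b XOR 79 = e2
byte 3: (f1 XOR bb) XOR 3d = 4a XOR 3d = 77
byte 4: (fb XOR 2d) XOR 30 = d6 XOR 30 = e6
byte 5: (af XOR 76) XOR 78 = d9 XOR 78 = a1
byte 6: (d1 XOR e6) XOR 20 = 37 XOR 20 = 17
byte 7: (38 XOR aa) XOR 61 = 92 XOR 61 = f3
byte 8: (12 XOR 31) XOR 63 = 23 XOR 63 = 40
byte 9: (71 XOR de) XOR 63 = af XOR 63 = cc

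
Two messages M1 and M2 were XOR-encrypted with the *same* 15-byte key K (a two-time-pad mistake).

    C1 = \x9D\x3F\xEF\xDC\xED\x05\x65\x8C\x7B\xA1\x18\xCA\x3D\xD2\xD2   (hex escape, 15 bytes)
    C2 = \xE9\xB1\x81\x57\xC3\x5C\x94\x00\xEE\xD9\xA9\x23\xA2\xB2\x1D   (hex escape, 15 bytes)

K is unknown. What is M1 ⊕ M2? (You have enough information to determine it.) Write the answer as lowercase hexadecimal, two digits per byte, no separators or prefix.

C1 ⊕ C2 = (M1 ⊕ K) ⊕ (M2 ⊕ K) = M1 ⊕ M2 — the shared key cancels under XOR.
9d XOR e9 = 74
3f XOR b1 = 8e
ef XOR 81 = 6e
dc XOR 57 = 8b
ed XOR c3 = 2e
05 XOR 5c = 59
65 XOR 94 = f1
8c XOR 00 = 8c
7b XOR ee = 95
a1 XOR d9 = 78
18 XOR a9 = b1
ca XOR 23 = e9
3d XOR a2 = 9f
d2 XOR b2 = 60
d2 XOR 1d = cf

748e6e8b2e59f18c9578b1e99f60cf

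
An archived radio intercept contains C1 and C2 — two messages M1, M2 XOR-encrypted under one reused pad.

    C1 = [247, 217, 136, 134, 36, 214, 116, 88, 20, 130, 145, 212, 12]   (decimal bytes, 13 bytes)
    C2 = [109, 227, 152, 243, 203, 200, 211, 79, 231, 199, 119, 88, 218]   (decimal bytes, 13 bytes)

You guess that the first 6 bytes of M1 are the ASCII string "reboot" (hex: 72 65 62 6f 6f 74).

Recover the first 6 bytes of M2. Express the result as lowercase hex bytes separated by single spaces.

First, C1 ⊕ C2 = (M1 ⊕ K) ⊕ (M2 ⊕ K) = M1 ⊕ M2, so the key drops out. Then M2 = (M1 ⊕ M2) ⊕ M1 over the first 6 bytes.
byte 0: (f7 XOR 6d) XOR 72 = 9a XOR 72 = e8
byte 1: (d9 XOR e3) XOR 65 = 3a XOR 65 = 5f
byte 2: (88 XOR 98) XOR 62 = 10 XOR 62 = 72
byte 3: (86 XOR f3) XOR 6f = 75 XOR 6f = 1a
byte 4: (24 XOR cb) XOR 6f = ef XOR 6f = 80
byte 5: (d6 XOR c8) XOR 74 = 1e XOR 74 = 6a

e8 5f 72 1a 80 6a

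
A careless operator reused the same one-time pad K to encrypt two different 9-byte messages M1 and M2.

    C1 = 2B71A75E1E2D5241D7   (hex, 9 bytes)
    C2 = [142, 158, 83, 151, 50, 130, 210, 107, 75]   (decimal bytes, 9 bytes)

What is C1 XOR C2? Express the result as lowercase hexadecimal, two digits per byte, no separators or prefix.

C1 ⊕ C2 = (M1 ⊕ K) ⊕ (M2 ⊕ K) = M1 ⊕ M2 — the shared key cancels under XOR.
 43 XOR 142 = 165
113 XOR 158 = 239
167 XOR  83 = 244
 94 XOR 151 = 201
 30 XOR  50 =  44
 45 XOR 130 = 175
 82 XOR 210 = 128
 65 XOR 107 =  42
215 XOR  75 = 156

a5eff4c92caf802a9c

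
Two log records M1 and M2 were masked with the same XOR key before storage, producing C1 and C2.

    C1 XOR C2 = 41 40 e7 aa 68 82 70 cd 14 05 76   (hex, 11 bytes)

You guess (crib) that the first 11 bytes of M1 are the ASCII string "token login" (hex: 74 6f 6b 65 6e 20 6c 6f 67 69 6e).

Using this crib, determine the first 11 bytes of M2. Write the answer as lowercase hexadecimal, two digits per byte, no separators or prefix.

Since C1 ⊕ C2 = M1 ⊕ M2, XORing with the guessed M1 bytes yields the corresponding M2 bytes: M2 = (C1 ⊕ C2) ⊕ M1.
41 xor 74 = 35
40 xor 6f = 2f
e7 xor 6b = 8c
aa xor 65 = cf
68 xor 6e = 06
82 xor 20 = a2
70 xor 6c = 1c
cd xor 6f = a2
14 xor 67 = 73
05 xor 69 = 6c
76 xor 6e = 18

352f8ccf06a21ca2736c18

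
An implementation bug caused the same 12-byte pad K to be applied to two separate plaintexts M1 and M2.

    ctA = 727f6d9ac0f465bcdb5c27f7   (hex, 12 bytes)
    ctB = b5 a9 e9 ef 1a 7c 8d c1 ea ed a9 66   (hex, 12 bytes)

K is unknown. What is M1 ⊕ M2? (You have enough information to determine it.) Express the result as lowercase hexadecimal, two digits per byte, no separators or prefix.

c7d68475da88e87d31b18e91

ctA ⊕ ctB = (M1 ⊕ K) ⊕ (M2 ⊕ K) = M1 ⊕ M2 — the shared key cancels under XOR.
01110010 XOR 10110101 = 11000111
01111111 XOR 10101001 = 11010110
01101101 XOR 11101001 = 10000100
10011010 XOR 11101111 = 01110101
11000000 XOR 00011010 = 11011010
11110100 XOR 01111100 = 10001000
01100101 XOR 10001101 = 11101000
10111100 XOR 11000001 = 01111101
11011011 XOR 11101010 = 00110001
01011100 XOR 11101101 = 10110001
00100111 XOR 10101001 = 10001110
11110111 XOR 01100110 = 10010001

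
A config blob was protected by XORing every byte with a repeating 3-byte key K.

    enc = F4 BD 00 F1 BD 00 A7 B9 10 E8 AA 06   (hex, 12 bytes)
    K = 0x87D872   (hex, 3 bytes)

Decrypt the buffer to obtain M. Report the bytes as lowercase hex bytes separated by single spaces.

73 65 72 76 65 72 20 61 62 6f 72 74

The 3-byte key repeats, so the effective keystream is 87 d8 72 87 d8 72 87 d8 72 87 d8 72.
byte 0: f4 ⊕ 87 = 73
byte 1: bd ⊕ d8 = 65
byte 2: 00 ⊕ 72 = 72
byte 3: f1 ⊕ 87 = 76
byte 4: bd ⊕ d8 = 65
byte 5: 00 ⊕ 72 = 72
byte 6: a7 ⊕ 87 = 20
byte 7: b9 ⊕ d8 = 61
byte 8: 10 ⊕ 72 = 62
byte 9: e8 ⊕ 87 = 6f
byte 10: aa ⊕ d8 = 72
byte 11: 06 ⊕ 72 = 74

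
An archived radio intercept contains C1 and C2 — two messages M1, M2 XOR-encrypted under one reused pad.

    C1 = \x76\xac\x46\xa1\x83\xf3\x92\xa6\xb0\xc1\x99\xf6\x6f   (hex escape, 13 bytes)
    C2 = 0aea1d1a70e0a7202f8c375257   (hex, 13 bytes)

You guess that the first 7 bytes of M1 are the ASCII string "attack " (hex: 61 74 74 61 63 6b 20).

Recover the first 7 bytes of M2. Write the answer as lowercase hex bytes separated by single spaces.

1d 32 2f da 90 78 15

First, C1 ⊕ C2 = (M1 ⊕ K) ⊕ (M2 ⊕ K) = M1 ⊕ M2, so the key drops out. Then M2 = (M1 ⊕ M2) ⊕ M1 over the first 7 bytes.
byte 0: (76 ^ 0a) ^ 61 = 7c ^ 61 = 1d
byte 1: (ac ^ ea) ^ 74 = 46 ^ 74 = 32
byte 2: (46 ^ 1d) ^ 74 = 5b ^ 74 = 2f
byte 3: (a1 ^ 1a) ^ 61 = bb ^ 61 = da
byte 4: (83 ^ 70) ^ 63 = f3 ^ 63 = 90
byte 5: (f3 ^ e0) ^ 6b = 13 ^ 6b = 78
byte 6: (92 ^ a7) ^ 20 = 35 ^ 20 = 15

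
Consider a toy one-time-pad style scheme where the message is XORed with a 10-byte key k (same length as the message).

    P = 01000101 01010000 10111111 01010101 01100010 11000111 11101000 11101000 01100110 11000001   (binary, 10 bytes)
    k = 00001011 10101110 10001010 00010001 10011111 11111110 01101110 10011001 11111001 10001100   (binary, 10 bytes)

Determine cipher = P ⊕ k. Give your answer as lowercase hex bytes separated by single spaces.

 69 XOR  11 =  78
 80 XOR 174 = 254
191 XOR 138 =  53
 85 XOR  17 =  68
 98 XOR 159 = 253
199 XOR 254 =  57
232 XOR 110 = 134
232 XOR 153 = 113
102 XOR 249 = 159
193 XOR 140 =  77

4e fe 35 44 fd 39 86 71 9f 4d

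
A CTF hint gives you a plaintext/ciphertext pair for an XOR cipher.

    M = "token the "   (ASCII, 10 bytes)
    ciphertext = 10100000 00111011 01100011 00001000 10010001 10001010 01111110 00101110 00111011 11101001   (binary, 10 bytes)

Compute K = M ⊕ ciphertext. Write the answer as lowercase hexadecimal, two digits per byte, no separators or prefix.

Since ciphertext = M ⊕ K, XORing both sides with M gives K = M ⊕ ciphertext.
byte 0: 01110100 xor 10100000 = 11010100
byte 1: 01101111 xor 00111011 = 01010100
byte 2: 01101011 xor 01100011 = 00001000
byte 3: 01100101 xor 00001000 = 01101101
byte 4: 01101110 xor 10010001 = 11111111
byte 5: 00100000 xor 10001010 = 10101010
byte 6: 01110100 xor 01111110 = 00001010
byte 7: 01101000 xor 00101110 = 01000110
byte 8: 01100101 xor 00111011 = 01011110
byte 9: 00100000 xor 11101001 = 11001001

d454086dffaa0a465ec9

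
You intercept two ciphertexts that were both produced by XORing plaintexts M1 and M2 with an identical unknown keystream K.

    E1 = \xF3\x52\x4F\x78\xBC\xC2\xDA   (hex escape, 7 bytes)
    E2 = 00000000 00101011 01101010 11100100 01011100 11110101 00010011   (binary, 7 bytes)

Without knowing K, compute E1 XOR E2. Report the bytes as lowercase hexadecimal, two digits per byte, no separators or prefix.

E1 ⊕ E2 = (M1 ⊕ K) ⊕ (M2 ⊕ K) = M1 ⊕ M2 — the shared key cancels under XOR.
f3 ^ 00 = f3
52 ^ 2b = 79
4f ^ 6a = 25
78 ^ e4 = 9c
bc ^ 5c = e0
c2 ^ f5 = 37
da ^ 13 = c9

f379259ce037c9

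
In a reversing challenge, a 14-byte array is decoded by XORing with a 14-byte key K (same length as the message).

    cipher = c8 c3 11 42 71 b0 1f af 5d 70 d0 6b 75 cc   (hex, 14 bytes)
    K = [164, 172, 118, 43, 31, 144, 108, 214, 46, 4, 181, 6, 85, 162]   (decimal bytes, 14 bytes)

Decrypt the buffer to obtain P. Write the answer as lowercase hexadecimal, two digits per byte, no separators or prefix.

6c6f67696e2073797374656d206e

XOR is its own inverse, so applying the key byte-wise gives the result directly.
byte 0: c8 xor a4 = 6c
byte 1: c3 xor ac = 6f
byte 2: 11 xor 76 = 67
byte 3: 42 xor 2b = 69
byte 4: 71 xor 1f = 6e
byte 5: b0 xor 90 = 20
byte 6: 1f xor 6c = 73
byte 7: af xor d6 = 79
byte 8: 5d xor 2e = 73
byte 9: 70 xor 04 = 74
byte 10: d0 xor b5 = 65
byte 11: 6b xor 06 = 6d
byte 12: 75 xor 55 = 20
byte 13: cc xor a2 = 6e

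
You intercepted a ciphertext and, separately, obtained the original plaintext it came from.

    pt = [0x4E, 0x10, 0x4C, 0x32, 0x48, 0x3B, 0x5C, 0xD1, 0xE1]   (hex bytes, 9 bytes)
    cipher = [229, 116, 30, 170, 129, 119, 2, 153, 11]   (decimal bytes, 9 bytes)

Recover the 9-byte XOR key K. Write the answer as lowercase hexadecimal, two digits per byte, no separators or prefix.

Since cipher = pt ⊕ K, XORing both sides with pt gives K = pt ⊕ cipher.
4e XOR e5 = ab
10 XOR 74 = 64
4c XOR 1e = 52
32 XOR aa = 98
48 XOR 81 = c9
3b XOR 77 = 4c
5c XOR 02 = 5e
d1 XOR 99 = 48
e1 XOR 0b = ea

ab645298c94c5e48ea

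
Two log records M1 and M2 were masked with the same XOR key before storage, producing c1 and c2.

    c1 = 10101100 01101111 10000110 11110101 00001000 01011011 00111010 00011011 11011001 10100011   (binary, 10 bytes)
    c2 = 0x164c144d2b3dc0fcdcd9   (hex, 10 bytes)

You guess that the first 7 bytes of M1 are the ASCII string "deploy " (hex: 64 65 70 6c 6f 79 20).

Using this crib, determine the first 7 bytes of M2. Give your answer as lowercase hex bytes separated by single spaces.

de 46 e2 d4 4c 1f da

First, c1 ⊕ c2 = (M1 ⊕ K) ⊕ (M2 ⊕ K) = M1 ⊕ M2, so the key drops out. Then M2 = (M1 ⊕ M2) ⊕ M1 over the first 7 bytes.
byte 0: (ac xor 16) xor 64 = ba xor 64 = de
byte 1: (6f xor 4c) xor 65 = 23 xor 65 = 46
byte 2: (86 xor 14) xor 70 = 92 xor 70 = e2
byte 3: (f5 xor 4d) xor 6c = b8 xor 6c = d4
byte 4: (08 xor 2b) xor 6f = 23 xor 6f = 4c
byte 5: (5b xor 3d) xor 79 = 66 xor 79 = 1f
byte 6: (3a xor c0) xor 20 = fa xor 20 = da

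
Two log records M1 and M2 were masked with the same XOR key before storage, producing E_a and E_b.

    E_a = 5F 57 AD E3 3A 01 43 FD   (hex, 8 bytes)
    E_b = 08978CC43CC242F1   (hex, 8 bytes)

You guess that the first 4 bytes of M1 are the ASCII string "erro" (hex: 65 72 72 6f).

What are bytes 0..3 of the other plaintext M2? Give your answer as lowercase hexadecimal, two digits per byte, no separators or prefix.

First, E_a ⊕ E_b = (M1 ⊕ K) ⊕ (M2 ⊕ K) = M1 ⊕ M2, so the key drops out. Then M2 = (M1 ⊕ M2) ⊕ M1 over the first 4 bytes.
byte 0: (5f ⊕ 08) ⊕ 65 = 57 ⊕ 65 = 32
byte 1: (57 ⊕ 97) ⊕ 72 = c0 ⊕ 72 = b2
byte 2: (ad ⊕ 8c) ⊕ 72 = 21 ⊕ 72 = 53
byte 3: (e3 ⊕ c4) ⊕ 6f = 27 ⊕ 6f = 48

32b25348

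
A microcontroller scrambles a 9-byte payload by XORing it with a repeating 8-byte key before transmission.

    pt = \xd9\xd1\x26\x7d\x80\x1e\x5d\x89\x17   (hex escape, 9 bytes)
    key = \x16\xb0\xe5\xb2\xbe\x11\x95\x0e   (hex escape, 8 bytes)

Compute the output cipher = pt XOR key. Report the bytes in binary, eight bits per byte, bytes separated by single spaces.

11001111 01100001 11000011 11001111 00111110 00001111 11001000 10000111 00000001

The 8-byte key repeats, so the effective keystream is 16 b0 e5 b2 be 11 95 0e 16.
byte 0: 11011001 XOR 00010110 = 11001111
byte 1: 11010001 XOR 10110000 = 01100001
byte 2: 00100110 XOR 11100101 = 11000011
byte 3: 01111101 XOR 10110010 = 11001111
byte 4: 10000000 XOR 10111110 = 00111110
byte 5: 00011110 XOR 00010001 = 00001111
byte 6: 01011101 XOR 10010101 = 11001000
byte 7: 10001001 XOR 00001110 = 10000111
byte 8: 00010111 XOR 00010110 = 00000001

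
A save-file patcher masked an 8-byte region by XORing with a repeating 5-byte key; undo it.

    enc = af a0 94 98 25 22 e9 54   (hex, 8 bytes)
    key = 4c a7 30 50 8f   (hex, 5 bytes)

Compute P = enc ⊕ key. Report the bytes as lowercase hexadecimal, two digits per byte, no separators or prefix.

The 5-byte key repeats, so the effective keystream is 4c a7 30 50 8f 4c a7 30.
byte 0: af ^ 4c = e3
byte 1: a0 ^ a7 = 07
byte 2: 94 ^ 30 = a4
byte 3: 98 ^ 50 = c8
byte 4: 25 ^ 8f = aa
byte 5: 22 ^ 4c = 6e
byte 6: e9 ^ a7 = 4e
byte 7: 54 ^ 30 = 64

e307a4c8aa6e4e64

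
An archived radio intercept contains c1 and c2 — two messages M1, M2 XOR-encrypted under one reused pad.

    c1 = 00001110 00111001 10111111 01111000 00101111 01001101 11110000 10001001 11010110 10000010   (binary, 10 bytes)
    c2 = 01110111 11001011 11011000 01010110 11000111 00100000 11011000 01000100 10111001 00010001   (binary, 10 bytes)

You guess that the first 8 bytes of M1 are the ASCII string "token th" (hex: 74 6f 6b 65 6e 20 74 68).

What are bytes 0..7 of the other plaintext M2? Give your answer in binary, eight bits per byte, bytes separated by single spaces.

00001101 10011101 00001100 01001011 10000110 01001101 01011100 10100101

First, c1 ⊕ c2 = (M1 ⊕ K) ⊕ (M2 ⊕ K) = M1 ⊕ M2, so the key drops out. Then M2 = (M1 ⊕ M2) ⊕ M1 over the first 8 bytes.
byte 0: (0e XOR 77) XOR 74 = 79 XOR 74 = 0d
byte 1: (39 XOR cb) XOR 6f = f2 XOR 6f = 9d
byte 2: (bf XOR d8) XOR 6b = 67 XOR 6b = 0c
byte 3: (78 XOR 56) XOR 65 = 2e XOR 65 = 4b
byte 4: (2f XOR c7) XOR 6e = e8 XOR 6e = 86
byte 5: (4d XOR 20) XOR 20 = 6d XOR 20 = 4d
byte 6: (f0 XOR d8) XOR 74 = 28 XOR 74 = 5c
byte 7: (89 XOR 44) XOR 68 = cd XOR 68 = a5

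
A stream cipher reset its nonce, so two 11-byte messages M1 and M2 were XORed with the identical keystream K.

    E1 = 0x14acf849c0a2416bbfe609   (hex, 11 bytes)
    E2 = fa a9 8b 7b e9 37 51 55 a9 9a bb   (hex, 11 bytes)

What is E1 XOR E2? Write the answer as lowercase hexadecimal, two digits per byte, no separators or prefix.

E1 ⊕ E2 = (M1 ⊕ K) ⊕ (M2 ⊕ K) = M1 ⊕ M2 — the shared key cancels under XOR.
byte 0: 14 xor fa = ee
byte 1: ac xor a9 = 05
byte 2: f8 xor 8b = 73
byte 3: 49 xor 7b = 32
byte 4: c0 xor e9 = 29
byte 5: a2 xor 37 = 95
byte 6: 41 xor 51 = 10
byte 7: 6b xor 55 = 3e
byte 8: bf xor a9 = 16
byte 9: e6 xor 9a = 7c
byte 10: 09 xor bb = b2

ee0573322995103e167cb2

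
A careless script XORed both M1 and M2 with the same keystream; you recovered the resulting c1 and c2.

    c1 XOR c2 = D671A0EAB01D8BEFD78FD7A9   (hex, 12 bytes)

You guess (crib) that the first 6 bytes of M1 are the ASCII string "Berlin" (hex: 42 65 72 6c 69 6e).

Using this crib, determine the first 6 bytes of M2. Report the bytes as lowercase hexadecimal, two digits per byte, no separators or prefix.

Since c1 ⊕ c2 = M1 ⊕ M2, XORing with the guessed M1 bytes yields the corresponding M2 bytes: M2 = (c1 ⊕ c2) ⊕ M1.
byte 0: d6 ⊕ 42 = 94
byte 1: 71 ⊕ 65 = 14
byte 2: a0 ⊕ 72 = d2
byte 3: ea ⊕ 6c = 86
byte 4: b0 ⊕ 69 = d9
byte 5: 1d ⊕ 6e = 73

9414d286d973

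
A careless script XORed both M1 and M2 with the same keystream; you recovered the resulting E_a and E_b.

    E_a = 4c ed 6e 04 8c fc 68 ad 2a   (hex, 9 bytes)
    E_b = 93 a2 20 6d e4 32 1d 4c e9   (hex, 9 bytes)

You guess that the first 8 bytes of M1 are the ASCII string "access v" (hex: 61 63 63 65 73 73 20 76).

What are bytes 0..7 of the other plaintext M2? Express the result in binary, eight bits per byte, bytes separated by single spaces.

10111110 00101100 00101101 00001100 00011011 10111101 01010101 10010111

First, E_a ⊕ E_b = (M1 ⊕ K) ⊕ (M2 ⊕ K) = M1 ⊕ M2, so the key drops out. Then M2 = (M1 ⊕ M2) ⊕ M1 over the first 8 bytes.
byte 0: (4c xor 93) xor 61 = df xor 61 = be
byte 1: (ed xor a2) xor 63 = 4f xor 63 = 2c
byte 2: (6e xor 20) xor 63 = 4e xor 63 = 2d
byte 3: (04 xor 6d) xor 65 = 69 xor 65 = 0c
byte 4: (8c xor e4) xor 73 = 68 xor 73 = 1b
byte 5: (fc xor 32) xor 73 = ce xor 73 = bd
byte 6: (68 xor 1d) xor 20 = 75 xor 20 = 55
byte 7: (ad xor 4c) xor 76 = e1 xor 76 = 97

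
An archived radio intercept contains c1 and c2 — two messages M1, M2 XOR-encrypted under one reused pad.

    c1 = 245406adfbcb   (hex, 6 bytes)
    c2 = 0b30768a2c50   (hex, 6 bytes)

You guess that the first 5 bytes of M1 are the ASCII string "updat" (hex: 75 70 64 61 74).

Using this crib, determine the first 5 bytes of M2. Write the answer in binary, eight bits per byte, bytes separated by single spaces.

First, c1 ⊕ c2 = (M1 ⊕ K) ⊕ (M2 ⊕ K) = M1 ⊕ M2, so the key drops out. Then M2 = (M1 ⊕ M2) ⊕ M1 over the first 5 bytes.
byte 0: (24 ⊕ 0b) ⊕ 75 = 2f ⊕ 75 = 5a
byte 1: (54 ⊕ 30) ⊕ 70 = 64 ⊕ 70 = 14
byte 2: (06 ⊕ 76) ⊕ 64 = 70 ⊕ 64 = 14
byte 3: (ad ⊕ 8a) ⊕ 61 = 27 ⊕ 61 = 46
byte 4: (fb ⊕ 2c) ⊕ 74 = d7 ⊕ 74 = a3

01011010 00010100 00010100 01000110 10100011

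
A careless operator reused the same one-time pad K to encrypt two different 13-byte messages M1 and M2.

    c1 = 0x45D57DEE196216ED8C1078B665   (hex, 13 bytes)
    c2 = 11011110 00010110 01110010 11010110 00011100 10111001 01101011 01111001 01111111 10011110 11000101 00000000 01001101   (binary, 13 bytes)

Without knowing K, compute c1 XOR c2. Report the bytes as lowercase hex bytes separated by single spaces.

9b c3 0f 38 05 db 7d 94 f3 8e bd b6 28

c1 ⊕ c2 = (M1 ⊕ K) ⊕ (M2 ⊕ K) = M1 ⊕ M2 — the shared key cancels under XOR.
45 XOR de = 9b
d5 XOR 16 = c3
7d XOR 72 = 0f
ee XOR d6 = 38
19 XOR 1c = 05
62 XOR b9 = db
16 XOR 6b = 7d
ed XOR 79 = 94
8c XOR 7f = f3
10 XOR 9e = 8e
78 XOR c5 = bd
b6 XOR 00 = b6
65 XOR 4d = 28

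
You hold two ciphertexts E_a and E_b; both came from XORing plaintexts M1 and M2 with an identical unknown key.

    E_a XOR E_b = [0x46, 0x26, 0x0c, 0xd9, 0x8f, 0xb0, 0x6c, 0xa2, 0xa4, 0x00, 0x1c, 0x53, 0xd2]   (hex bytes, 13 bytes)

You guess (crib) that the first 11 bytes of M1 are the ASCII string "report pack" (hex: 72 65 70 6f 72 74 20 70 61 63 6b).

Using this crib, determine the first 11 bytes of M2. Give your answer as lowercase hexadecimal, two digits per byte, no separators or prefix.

Since E_a ⊕ E_b = M1 ⊕ M2, XORing with the guessed M1 bytes yields the corresponding M2 bytes: M2 = (E_a ⊕ E_b) ⊕ M1.
46 xor 72 = 34
26 xor 65 = 43
0c xor 70 = 7c
d9 xor 6f = b6
8f xor 72 = fd
b0 xor 74 = c4
6c xor 20 = 4c
a2 xor 70 = d2
a4 xor 61 = c5
00 xor 63 = 63
1c xor 6b = 77

34437cb6fdc44cd2c56377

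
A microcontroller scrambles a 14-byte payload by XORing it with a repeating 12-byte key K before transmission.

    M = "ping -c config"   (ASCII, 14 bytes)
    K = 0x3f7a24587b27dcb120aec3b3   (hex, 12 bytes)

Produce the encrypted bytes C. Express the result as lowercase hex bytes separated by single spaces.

The 12-byte key repeats, so the effective keystream is 3f 7a 24 58 7b 27 dc b1 20 ae c3 b3 3f 7a.
byte 0: 70 ⊕ 3f = 4f
byte 1: 69 ⊕ 7a = 13
byte 2: 6e ⊕ 24 = 4a
byte 3: 67 ⊕ 58 = 3f
byte 4: 20 ⊕ 7b = 5b
byte 5: 2d ⊕ 27 = 0a
byte 6: 63 ⊕ dc = bf
byte 7: 20 ⊕ b1 = 91
byte 8: 63 ⊕ 20 = 43
byte 9: 6f ⊕ ae = c1
byte 10: 6e ⊕ c3 = ad
byte 11: 66 ⊕ b3 = d5
byte 12: 69 ⊕ 3f = 56
byte 13: 67 ⊕ 7a = 1d

4f 13 4a 3f 5b 0a bf 91 43 c1 ad d5 56 1d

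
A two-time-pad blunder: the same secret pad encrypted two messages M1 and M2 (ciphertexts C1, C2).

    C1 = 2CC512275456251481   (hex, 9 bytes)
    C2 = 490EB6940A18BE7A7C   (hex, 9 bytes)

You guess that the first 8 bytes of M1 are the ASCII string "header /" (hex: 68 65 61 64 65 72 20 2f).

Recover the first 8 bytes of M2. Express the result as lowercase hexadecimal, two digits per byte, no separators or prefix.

0daec5d73b3cbb41

First, C1 ⊕ C2 = (M1 ⊕ K) ⊕ (M2 ⊕ K) = M1 ⊕ M2, so the key drops out. Then M2 = (M1 ⊕ M2) ⊕ M1 over the first 8 bytes.
byte 0: (2c XOR 49) XOR 68 = 65 XOR 68 = 0d
byte 1: (c5 XOR 0e) XOR 65 = cb XOR 65 = ae
byte 2: (12 XOR b6) XOR 61 = a4 XOR 61 = c5
byte 3: (27 XOR 94) XOR 64 = b3 XOR 64 = d7
byte 4: (54 XOR 0a) XOR 65 = 5e XOR 65 = 3b
byte 5: (56 XOR 18) XOR 72 = 4e XOR 72 = 3c
byte 6: (25 XOR be) XOR 20 = 9b XOR 20 = bb
byte 7: (14 XOR 7a) XOR 2f = 6e XOR 2f = 41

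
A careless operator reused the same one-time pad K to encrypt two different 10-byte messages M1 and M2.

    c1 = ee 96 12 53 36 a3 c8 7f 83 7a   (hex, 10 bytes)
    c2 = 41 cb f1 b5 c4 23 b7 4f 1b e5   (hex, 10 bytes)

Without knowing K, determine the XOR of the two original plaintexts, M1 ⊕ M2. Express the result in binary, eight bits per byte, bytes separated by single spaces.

10101111 01011101 11100011 11100110 11110010 10000000 01111111 00110000 10011000 10011111

c1 ⊕ c2 = (M1 ⊕ K) ⊕ (M2 ⊕ K) = M1 ⊕ M2 — the shared key cancels under XOR.
ee ^ 41 = af
96 ^ cb = 5d
12 ^ f1 = e3
53 ^ b5 = e6
36 ^ c4 = f2
a3 ^ 23 = 80
c8 ^ b7 = 7f
7f ^ 4f = 30
83 ^ 1b = 98
7a ^ e5 = 9f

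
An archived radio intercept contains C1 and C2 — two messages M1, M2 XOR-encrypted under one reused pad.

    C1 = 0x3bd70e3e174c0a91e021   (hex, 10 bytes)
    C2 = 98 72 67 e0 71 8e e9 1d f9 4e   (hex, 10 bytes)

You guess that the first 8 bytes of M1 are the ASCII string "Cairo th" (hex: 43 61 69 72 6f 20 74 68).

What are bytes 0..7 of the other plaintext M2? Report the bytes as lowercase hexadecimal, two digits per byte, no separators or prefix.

First, C1 ⊕ C2 = (M1 ⊕ K) ⊕ (M2 ⊕ K) = M1 ⊕ M2, so the key drops out. Then M2 = (M1 ⊕ M2) ⊕ M1 over the first 8 bytes.
byte 0: (3b ^ 98) ^ 43 = a3 ^ 43 = e0
byte 1: (d7 ^ 72) ^ 61 = a5 ^ 61 = c4
byte 2: (0e ^ 67) ^ 69 = 69 ^ 69 = 00
byte 3: (3e ^ e0) ^ 72 = de ^ 72 = ac
byte 4: (17 ^ 71) ^ 6f = 66 ^ 6f = 09
byte 5: (4c ^ 8e) ^ 20 = c2 ^ 20 = e2
byte 6: (0a ^ e9) ^ 74 = e3 ^ 74 = 97
byte 7: (91 ^ 1d) ^ 68 = 8c ^ 68 = e4

e0c400ac09e297e4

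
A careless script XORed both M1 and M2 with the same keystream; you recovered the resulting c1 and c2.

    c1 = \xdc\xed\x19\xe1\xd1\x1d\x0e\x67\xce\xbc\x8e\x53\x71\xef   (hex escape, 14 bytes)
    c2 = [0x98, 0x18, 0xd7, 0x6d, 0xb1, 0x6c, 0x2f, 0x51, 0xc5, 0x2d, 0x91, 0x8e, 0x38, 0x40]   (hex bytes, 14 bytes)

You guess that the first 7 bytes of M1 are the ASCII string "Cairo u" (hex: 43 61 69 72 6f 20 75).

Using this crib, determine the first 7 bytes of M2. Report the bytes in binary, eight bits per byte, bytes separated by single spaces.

00000111 10010100 10100111 11111110 00001111 01010001 01010100

First, c1 ⊕ c2 = (M1 ⊕ K) ⊕ (M2 ⊕ K) = M1 ⊕ M2, so the key drops out. Then M2 = (M1 ⊕ M2) ⊕ M1 over the first 7 bytes.
byte 0: (dc xor 98) xor 43 = 44 xor 43 = 07
byte 1: (ed xor 18) xor 61 = f5 xor 61 = 94
byte 2: (19 xor d7) xor 69 = ce xor 69 = a7
byte 3: (e1 xor 6d) xor 72 = 8c xor 72 = fe
byte 4: (d1 xor b1) xor 6f = 60 xor 6f = 0f
byte 5: (1d xor 6c) xor 20 = 71 xor 20 = 51
byte 6: (0e xor 2f) xor 75 = 21 xor 75 = 54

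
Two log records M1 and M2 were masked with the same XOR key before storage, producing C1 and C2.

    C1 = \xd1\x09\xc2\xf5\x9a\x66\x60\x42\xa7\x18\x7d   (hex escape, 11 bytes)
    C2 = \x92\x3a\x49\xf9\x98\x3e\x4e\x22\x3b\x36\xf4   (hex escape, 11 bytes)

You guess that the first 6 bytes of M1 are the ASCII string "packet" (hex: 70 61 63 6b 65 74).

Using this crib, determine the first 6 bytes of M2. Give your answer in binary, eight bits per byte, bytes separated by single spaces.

00110011 01010010 11101000 01100111 01100111 00101100

First, C1 ⊕ C2 = (M1 ⊕ K) ⊕ (M2 ⊕ K) = M1 ⊕ M2, so the key drops out. Then M2 = (M1 ⊕ M2) ⊕ M1 over the first 6 bytes.
byte 0: (d1 xor 92) xor 70 = 43 xor 70 = 33
byte 1: (09 xor 3a) xor 61 = 33 xor 61 = 52
byte 2: (c2 xor 49) xor 63 = 8b xor 63 = e8
byte 3: (f5 xor f9) xor 6b = 0c xor 6b = 67
byte 4: (9a xor 98) xor 65 = 02 xor 65 = 67
byte 5: (66 xor 3e) xor 74 = 58 xor 74 = 2c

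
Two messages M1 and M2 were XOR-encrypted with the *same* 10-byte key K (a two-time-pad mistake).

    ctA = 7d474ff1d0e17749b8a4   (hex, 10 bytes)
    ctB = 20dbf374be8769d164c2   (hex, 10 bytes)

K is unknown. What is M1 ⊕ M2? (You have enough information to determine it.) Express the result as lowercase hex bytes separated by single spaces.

5d 9c bc 85 6e 66 1e 98 dc 66

ctA ⊕ ctB = (M1 ⊕ K) ⊕ (M2 ⊕ K) = M1 ⊕ M2 — the shared key cancels under XOR.
7d ^ 20 = 5d
47 ^ db = 9c
4f ^ f3 = bc
f1 ^ 74 = 85
d0 ^ be = 6e
e1 ^ 87 = 66
77 ^ 69 = 1e
49 ^ d1 = 98
b8 ^ 64 = dc
a4 ^ c2 = 66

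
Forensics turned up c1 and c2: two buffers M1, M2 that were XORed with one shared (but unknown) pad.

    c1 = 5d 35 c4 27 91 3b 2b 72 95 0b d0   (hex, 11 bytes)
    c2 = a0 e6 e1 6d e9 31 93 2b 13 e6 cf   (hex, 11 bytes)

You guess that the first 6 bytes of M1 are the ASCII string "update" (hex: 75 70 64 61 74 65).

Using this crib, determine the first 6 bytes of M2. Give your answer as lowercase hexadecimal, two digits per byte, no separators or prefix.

88a3412b0c6f

First, c1 ⊕ c2 = (M1 ⊕ K) ⊕ (M2 ⊕ K) = M1 ⊕ M2, so the key drops out. Then M2 = (M1 ⊕ M2) ⊕ M1 over the first 6 bytes.
byte 0: (5d ^ a0) ^ 75 = fd ^ 75 = 88
byte 1: (35 ^ e6) ^ 70 = d3 ^ 70 = a3
byte 2: (c4 ^ e1) ^ 64 = 25 ^ 64 = 41
byte 3: (27 ^ 6d) ^ 61 = 4a ^ 61 = 2b
byte 4: (91 ^ e9) ^ 74 = 78 ^ 74 = 0c
byte 5: (3b ^ 31) ^ 65 = 0a ^ 65 = 6f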